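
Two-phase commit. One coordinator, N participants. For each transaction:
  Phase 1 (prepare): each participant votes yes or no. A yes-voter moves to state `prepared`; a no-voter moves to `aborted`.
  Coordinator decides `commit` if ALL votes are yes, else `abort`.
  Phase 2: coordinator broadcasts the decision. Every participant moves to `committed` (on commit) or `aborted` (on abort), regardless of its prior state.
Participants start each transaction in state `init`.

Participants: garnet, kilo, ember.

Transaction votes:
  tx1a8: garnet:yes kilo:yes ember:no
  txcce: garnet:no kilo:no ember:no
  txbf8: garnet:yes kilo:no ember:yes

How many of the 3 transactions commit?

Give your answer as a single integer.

Answer: 0

Derivation:
tx1a8: no from ember -> abort (commits=0)
txcce: no from garnet, kilo, ember -> abort (commits=0)
txbf8: no from kilo -> abort (commits=0)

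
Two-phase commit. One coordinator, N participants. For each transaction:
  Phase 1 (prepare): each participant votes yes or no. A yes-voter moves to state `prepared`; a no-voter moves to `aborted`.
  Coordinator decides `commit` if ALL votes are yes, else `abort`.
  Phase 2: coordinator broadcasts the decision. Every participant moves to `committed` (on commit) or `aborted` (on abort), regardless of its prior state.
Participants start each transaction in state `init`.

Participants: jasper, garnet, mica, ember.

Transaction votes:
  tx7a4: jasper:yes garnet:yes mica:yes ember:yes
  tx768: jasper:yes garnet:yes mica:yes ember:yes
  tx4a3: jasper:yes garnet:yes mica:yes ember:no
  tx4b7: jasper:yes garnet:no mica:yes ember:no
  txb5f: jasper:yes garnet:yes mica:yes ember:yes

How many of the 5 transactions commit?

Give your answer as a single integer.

Answer: 3

Derivation:
tx7a4: all yes -> commit (commits=1)
tx768: all yes -> commit (commits=2)
tx4a3: no from ember -> abort (commits=2)
tx4b7: no from garnet, ember -> abort (commits=2)
txb5f: all yes -> commit (commits=3)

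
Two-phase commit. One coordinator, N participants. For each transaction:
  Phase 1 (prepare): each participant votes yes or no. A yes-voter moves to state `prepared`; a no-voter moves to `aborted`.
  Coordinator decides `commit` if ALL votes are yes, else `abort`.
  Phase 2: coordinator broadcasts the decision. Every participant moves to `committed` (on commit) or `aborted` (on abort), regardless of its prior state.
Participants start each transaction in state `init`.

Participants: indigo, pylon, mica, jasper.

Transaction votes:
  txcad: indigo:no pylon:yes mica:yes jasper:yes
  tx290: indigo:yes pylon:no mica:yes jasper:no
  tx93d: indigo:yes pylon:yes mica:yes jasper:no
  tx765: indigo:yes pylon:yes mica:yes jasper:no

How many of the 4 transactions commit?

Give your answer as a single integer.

txcad: no from indigo -> abort (commits=0)
tx290: no from pylon, jasper -> abort (commits=0)
tx93d: no from jasper -> abort (commits=0)
tx765: no from jasper -> abort (commits=0)

Answer: 0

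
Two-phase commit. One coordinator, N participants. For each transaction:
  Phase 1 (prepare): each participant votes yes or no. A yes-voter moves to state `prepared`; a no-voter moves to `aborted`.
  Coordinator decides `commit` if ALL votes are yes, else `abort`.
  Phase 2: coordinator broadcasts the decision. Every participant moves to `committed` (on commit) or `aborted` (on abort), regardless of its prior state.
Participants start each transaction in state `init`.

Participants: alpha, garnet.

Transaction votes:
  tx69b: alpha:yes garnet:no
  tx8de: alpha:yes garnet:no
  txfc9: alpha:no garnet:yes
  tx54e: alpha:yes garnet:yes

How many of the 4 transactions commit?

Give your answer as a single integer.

Answer: 1

Derivation:
tx69b: no from garnet -> abort (commits=0)
tx8de: no from garnet -> abort (commits=0)
txfc9: no from alpha -> abort (commits=0)
tx54e: all yes -> commit (commits=1)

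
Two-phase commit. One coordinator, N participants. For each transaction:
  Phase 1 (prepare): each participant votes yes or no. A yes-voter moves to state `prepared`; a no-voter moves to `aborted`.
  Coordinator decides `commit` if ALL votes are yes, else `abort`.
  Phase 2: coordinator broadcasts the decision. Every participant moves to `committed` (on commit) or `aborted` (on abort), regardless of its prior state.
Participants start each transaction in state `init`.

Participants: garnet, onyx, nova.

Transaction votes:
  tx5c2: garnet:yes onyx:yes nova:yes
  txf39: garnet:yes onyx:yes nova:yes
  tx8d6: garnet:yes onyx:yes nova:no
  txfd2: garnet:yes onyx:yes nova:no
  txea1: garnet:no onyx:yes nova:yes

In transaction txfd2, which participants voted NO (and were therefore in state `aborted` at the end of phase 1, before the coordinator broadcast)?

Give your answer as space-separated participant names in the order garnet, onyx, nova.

Answer: nova

Derivation:
Txn txfd2 phase 1: garnet yes -> prepared; onyx yes -> prepared; nova no -> aborted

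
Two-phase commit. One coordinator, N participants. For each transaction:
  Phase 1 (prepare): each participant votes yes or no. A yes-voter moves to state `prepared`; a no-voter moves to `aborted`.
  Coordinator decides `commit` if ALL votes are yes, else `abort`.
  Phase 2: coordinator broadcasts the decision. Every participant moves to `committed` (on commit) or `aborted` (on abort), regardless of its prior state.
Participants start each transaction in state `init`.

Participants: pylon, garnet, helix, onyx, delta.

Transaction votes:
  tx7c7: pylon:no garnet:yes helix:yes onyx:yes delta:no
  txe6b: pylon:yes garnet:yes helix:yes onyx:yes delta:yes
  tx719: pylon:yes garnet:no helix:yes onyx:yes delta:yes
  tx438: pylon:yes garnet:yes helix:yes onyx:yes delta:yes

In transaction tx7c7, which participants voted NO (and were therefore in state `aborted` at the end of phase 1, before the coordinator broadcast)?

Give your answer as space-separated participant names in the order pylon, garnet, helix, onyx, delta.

Txn tx7c7 phase 1: pylon no -> aborted; garnet yes -> prepared; helix yes -> prepared; onyx yes -> prepared; delta no -> aborted

Answer: pylon delta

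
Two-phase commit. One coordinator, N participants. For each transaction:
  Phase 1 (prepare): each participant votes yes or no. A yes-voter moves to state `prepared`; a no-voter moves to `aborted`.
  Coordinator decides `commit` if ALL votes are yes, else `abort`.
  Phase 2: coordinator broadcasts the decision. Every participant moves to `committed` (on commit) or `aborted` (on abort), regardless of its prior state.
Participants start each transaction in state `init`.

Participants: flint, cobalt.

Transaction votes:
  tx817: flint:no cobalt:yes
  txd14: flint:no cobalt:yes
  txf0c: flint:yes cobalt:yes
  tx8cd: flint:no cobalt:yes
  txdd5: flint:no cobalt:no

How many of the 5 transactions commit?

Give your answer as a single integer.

tx817: no from flint -> abort (commits=0)
txd14: no from flint -> abort (commits=0)
txf0c: all yes -> commit (commits=1)
tx8cd: no from flint -> abort (commits=1)
txdd5: no from flint, cobalt -> abort (commits=1)

Answer: 1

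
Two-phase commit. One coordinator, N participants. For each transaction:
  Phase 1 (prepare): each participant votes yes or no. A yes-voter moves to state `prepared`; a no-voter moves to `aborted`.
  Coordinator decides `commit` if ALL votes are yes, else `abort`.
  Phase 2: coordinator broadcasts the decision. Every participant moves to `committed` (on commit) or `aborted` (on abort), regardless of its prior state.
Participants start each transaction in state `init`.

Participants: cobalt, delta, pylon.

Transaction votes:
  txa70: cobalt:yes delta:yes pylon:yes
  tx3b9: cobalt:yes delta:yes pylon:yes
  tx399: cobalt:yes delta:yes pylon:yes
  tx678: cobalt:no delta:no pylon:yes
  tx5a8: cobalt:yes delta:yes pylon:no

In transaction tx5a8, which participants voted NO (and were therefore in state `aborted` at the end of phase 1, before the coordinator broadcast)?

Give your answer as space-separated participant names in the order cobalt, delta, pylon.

Answer: pylon

Derivation:
Txn tx5a8 phase 1: cobalt yes -> prepared; delta yes -> prepared; pylon no -> aborted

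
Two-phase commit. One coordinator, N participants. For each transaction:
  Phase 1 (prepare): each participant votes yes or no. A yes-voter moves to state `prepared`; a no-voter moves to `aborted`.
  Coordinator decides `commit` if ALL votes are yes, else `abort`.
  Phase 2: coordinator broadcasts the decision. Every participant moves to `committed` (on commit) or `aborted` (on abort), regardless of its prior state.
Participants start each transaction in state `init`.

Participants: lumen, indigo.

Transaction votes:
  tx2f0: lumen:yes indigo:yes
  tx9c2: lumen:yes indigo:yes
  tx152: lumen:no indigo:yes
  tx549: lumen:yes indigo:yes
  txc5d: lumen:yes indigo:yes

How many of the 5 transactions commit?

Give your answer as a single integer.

Answer: 4

Derivation:
tx2f0: all yes -> commit (commits=1)
tx9c2: all yes -> commit (commits=2)
tx152: no from lumen -> abort (commits=2)
tx549: all yes -> commit (commits=3)
txc5d: all yes -> commit (commits=4)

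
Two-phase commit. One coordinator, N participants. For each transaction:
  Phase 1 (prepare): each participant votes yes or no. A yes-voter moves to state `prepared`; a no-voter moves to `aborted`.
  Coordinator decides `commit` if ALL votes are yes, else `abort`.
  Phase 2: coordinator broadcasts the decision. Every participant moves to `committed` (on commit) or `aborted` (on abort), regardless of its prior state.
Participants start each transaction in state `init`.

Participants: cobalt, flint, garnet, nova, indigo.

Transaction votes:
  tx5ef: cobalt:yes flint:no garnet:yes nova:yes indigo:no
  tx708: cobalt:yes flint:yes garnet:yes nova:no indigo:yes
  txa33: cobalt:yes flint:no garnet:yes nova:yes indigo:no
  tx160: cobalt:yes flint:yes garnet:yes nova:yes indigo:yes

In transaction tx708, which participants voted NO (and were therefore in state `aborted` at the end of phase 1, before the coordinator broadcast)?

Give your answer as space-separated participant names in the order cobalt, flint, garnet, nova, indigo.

Txn tx708 phase 1: cobalt yes -> prepared; flint yes -> prepared; garnet yes -> prepared; nova no -> aborted; indigo yes -> prepared

Answer: nova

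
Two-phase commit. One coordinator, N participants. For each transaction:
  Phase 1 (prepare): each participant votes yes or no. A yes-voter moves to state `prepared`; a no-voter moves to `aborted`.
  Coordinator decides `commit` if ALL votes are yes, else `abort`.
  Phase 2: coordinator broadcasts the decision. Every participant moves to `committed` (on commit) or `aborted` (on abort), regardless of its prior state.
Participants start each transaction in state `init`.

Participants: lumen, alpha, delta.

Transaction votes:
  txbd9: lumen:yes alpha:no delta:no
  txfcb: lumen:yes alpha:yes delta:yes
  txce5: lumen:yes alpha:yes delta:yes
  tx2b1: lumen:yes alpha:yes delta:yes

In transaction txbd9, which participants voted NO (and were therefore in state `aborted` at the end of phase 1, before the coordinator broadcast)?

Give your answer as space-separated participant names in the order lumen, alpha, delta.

Txn txbd9 phase 1: lumen yes -> prepared; alpha no -> aborted; delta no -> aborted

Answer: alpha delta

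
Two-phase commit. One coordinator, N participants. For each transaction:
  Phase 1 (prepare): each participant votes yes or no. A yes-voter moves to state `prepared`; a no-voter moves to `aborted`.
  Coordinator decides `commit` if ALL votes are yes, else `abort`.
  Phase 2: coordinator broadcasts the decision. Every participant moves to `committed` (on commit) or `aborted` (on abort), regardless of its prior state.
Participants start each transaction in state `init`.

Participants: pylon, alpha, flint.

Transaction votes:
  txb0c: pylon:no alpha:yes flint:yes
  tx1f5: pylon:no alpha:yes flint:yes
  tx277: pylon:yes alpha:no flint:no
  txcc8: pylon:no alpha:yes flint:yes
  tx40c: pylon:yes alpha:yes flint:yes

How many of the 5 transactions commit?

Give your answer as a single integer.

Answer: 1

Derivation:
txb0c: no from pylon -> abort (commits=0)
tx1f5: no from pylon -> abort (commits=0)
tx277: no from alpha, flint -> abort (commits=0)
txcc8: no from pylon -> abort (commits=0)
tx40c: all yes -> commit (commits=1)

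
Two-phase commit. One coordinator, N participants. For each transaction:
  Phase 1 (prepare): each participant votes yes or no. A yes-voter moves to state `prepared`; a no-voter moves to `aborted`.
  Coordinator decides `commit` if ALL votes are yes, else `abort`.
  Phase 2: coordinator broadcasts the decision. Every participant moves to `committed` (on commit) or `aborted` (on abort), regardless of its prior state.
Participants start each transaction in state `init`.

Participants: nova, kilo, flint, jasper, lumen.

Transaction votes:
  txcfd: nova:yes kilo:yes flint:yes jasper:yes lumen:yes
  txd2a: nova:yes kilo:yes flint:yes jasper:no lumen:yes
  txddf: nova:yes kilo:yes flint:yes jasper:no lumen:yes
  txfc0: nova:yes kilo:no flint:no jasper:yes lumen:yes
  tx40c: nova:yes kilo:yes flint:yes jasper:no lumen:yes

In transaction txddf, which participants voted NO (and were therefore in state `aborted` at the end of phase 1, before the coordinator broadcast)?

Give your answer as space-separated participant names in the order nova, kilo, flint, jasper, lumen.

Txn txddf phase 1: nova yes -> prepared; kilo yes -> prepared; flint yes -> prepared; jasper no -> aborted; lumen yes -> prepared

Answer: jasper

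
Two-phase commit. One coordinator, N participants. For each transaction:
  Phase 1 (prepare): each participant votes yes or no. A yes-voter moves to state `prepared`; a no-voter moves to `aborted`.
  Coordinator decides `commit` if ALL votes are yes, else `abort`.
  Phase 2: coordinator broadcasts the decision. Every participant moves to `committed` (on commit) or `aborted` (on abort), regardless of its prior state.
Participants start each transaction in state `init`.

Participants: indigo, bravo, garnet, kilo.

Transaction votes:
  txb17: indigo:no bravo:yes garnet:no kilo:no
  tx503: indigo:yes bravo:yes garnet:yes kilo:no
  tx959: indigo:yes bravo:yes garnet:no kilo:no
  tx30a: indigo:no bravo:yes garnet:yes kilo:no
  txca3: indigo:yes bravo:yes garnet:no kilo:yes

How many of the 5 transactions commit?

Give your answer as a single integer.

txb17: no from indigo, garnet, kilo -> abort (commits=0)
tx503: no from kilo -> abort (commits=0)
tx959: no from garnet, kilo -> abort (commits=0)
tx30a: no from indigo, kilo -> abort (commits=0)
txca3: no from garnet -> abort (commits=0)

Answer: 0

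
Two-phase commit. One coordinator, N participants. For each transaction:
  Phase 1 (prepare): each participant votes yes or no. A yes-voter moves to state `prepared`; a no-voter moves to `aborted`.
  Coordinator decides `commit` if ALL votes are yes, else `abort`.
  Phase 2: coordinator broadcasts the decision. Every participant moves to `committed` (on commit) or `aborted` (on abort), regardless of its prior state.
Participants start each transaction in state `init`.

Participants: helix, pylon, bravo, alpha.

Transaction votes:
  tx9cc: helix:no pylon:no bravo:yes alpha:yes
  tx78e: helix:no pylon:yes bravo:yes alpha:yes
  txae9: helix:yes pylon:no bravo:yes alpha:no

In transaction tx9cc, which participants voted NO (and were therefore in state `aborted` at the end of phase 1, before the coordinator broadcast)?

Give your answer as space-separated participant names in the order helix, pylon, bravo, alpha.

Txn tx9cc phase 1: helix no -> aborted; pylon no -> aborted; bravo yes -> prepared; alpha yes -> prepared

Answer: helix pylon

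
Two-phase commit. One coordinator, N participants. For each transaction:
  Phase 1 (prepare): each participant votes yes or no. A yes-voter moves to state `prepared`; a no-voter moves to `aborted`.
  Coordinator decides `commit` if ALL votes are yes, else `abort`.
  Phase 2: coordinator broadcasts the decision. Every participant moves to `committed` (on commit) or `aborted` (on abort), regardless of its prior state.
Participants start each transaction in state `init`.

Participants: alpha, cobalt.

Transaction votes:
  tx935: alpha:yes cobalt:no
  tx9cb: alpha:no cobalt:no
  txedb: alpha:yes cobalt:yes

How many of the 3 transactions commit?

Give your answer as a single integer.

tx935: no from cobalt -> abort (commits=0)
tx9cb: no from alpha, cobalt -> abort (commits=0)
txedb: all yes -> commit (commits=1)

Answer: 1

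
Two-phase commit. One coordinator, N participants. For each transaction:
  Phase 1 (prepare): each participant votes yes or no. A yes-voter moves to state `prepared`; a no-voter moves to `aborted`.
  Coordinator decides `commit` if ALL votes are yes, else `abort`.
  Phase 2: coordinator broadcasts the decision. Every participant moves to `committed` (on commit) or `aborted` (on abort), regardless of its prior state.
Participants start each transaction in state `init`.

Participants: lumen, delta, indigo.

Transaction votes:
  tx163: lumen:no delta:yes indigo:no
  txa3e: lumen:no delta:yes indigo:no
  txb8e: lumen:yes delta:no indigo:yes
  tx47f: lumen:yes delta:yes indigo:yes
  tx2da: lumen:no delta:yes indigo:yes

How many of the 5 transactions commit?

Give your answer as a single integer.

tx163: no from lumen, indigo -> abort (commits=0)
txa3e: no from lumen, indigo -> abort (commits=0)
txb8e: no from delta -> abort (commits=0)
tx47f: all yes -> commit (commits=1)
tx2da: no from lumen -> abort (commits=1)

Answer: 1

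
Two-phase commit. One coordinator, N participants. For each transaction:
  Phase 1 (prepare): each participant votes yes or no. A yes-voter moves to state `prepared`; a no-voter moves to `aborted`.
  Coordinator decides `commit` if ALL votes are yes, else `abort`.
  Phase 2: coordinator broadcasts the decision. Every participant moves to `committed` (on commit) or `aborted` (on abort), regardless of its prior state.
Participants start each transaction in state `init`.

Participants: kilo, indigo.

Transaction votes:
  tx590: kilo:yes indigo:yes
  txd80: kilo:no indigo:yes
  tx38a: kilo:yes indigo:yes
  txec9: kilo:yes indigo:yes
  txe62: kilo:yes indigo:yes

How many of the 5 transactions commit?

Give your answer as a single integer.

tx590: all yes -> commit (commits=1)
txd80: no from kilo -> abort (commits=1)
tx38a: all yes -> commit (commits=2)
txec9: all yes -> commit (commits=3)
txe62: all yes -> commit (commits=4)

Answer: 4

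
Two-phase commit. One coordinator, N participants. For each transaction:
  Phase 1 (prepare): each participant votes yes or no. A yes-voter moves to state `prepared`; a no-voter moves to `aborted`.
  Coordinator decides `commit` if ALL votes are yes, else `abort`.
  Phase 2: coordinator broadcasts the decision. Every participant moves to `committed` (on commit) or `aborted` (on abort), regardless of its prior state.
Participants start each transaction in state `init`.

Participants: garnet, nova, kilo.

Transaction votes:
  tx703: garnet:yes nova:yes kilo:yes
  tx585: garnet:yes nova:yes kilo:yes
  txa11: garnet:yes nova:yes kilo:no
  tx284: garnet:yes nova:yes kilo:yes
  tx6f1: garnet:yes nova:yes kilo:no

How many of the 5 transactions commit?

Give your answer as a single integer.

tx703: all yes -> commit (commits=1)
tx585: all yes -> commit (commits=2)
txa11: no from kilo -> abort (commits=2)
tx284: all yes -> commit (commits=3)
tx6f1: no from kilo -> abort (commits=3)

Answer: 3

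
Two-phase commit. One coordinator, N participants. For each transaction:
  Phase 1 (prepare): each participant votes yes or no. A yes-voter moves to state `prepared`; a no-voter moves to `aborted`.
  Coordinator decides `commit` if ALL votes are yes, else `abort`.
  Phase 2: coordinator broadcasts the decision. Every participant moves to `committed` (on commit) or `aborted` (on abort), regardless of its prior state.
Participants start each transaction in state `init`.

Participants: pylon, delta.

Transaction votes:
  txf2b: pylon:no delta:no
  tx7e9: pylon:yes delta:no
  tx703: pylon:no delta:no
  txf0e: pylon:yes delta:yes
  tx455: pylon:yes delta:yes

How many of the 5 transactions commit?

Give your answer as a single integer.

txf2b: no from pylon, delta -> abort (commits=0)
tx7e9: no from delta -> abort (commits=0)
tx703: no from pylon, delta -> abort (commits=0)
txf0e: all yes -> commit (commits=1)
tx455: all yes -> commit (commits=2)

Answer: 2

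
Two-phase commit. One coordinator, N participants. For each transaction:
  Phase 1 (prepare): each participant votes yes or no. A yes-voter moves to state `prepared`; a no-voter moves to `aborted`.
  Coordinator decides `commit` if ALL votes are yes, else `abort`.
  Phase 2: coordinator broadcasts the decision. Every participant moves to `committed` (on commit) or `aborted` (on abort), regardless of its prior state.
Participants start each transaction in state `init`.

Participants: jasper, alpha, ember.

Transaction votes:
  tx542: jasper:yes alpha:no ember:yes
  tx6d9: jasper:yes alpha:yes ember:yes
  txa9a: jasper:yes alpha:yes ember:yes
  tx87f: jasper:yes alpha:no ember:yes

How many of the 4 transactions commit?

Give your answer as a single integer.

Answer: 2

Derivation:
tx542: no from alpha -> abort (commits=0)
tx6d9: all yes -> commit (commits=1)
txa9a: all yes -> commit (commits=2)
tx87f: no from alpha -> abort (commits=2)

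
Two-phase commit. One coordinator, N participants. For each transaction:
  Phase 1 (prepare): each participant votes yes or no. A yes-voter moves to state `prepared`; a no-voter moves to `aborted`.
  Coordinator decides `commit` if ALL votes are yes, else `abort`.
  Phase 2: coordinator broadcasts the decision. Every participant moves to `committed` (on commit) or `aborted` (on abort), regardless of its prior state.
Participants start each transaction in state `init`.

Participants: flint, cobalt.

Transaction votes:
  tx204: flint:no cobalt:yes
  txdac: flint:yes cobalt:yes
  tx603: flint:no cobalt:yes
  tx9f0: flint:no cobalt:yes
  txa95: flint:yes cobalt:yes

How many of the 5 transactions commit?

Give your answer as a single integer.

tx204: no from flint -> abort (commits=0)
txdac: all yes -> commit (commits=1)
tx603: no from flint -> abort (commits=1)
tx9f0: no from flint -> abort (commits=1)
txa95: all yes -> commit (commits=2)

Answer: 2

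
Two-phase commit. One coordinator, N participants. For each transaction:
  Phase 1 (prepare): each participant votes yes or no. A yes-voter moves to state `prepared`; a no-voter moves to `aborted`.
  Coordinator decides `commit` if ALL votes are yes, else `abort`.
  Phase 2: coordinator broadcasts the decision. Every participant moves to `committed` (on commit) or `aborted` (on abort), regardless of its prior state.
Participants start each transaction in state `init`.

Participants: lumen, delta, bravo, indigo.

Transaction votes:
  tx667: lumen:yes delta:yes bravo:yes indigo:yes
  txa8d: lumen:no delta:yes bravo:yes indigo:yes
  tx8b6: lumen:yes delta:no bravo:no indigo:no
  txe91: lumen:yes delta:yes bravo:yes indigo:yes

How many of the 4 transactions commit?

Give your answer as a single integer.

Answer: 2

Derivation:
tx667: all yes -> commit (commits=1)
txa8d: no from lumen -> abort (commits=1)
tx8b6: no from delta, bravo, indigo -> abort (commits=1)
txe91: all yes -> commit (commits=2)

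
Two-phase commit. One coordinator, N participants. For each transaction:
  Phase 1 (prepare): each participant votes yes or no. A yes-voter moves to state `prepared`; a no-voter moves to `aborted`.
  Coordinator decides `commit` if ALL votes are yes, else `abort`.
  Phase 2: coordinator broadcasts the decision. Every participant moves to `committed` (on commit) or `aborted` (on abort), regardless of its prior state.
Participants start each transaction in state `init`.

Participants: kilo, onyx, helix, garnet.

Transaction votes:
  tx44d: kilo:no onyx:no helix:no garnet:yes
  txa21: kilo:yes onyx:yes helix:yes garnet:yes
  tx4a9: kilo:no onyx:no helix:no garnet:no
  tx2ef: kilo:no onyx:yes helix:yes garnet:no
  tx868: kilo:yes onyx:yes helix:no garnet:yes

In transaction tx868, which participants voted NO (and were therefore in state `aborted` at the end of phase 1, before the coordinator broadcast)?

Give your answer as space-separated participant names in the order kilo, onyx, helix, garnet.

Txn tx868 phase 1: kilo yes -> prepared; onyx yes -> prepared; helix no -> aborted; garnet yes -> prepared

Answer: helix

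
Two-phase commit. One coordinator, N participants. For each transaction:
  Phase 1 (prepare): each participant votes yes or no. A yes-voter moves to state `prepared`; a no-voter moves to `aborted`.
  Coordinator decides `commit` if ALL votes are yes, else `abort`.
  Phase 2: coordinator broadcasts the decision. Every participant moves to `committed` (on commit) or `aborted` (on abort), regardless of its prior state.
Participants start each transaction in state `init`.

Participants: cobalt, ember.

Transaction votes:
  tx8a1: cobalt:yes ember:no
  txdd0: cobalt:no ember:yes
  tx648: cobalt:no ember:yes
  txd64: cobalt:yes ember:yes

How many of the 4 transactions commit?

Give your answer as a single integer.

Answer: 1

Derivation:
tx8a1: no from ember -> abort (commits=0)
txdd0: no from cobalt -> abort (commits=0)
tx648: no from cobalt -> abort (commits=0)
txd64: all yes -> commit (commits=1)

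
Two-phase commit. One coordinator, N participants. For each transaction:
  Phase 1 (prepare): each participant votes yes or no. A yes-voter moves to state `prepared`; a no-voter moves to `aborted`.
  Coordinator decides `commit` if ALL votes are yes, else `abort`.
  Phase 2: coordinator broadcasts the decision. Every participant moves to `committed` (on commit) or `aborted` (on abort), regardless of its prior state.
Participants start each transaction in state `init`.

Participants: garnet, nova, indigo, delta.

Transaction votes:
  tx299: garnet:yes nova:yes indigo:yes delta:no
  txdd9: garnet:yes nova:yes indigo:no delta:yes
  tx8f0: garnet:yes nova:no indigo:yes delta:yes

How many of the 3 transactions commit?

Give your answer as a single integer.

tx299: no from delta -> abort (commits=0)
txdd9: no from indigo -> abort (commits=0)
tx8f0: no from nova -> abort (commits=0)

Answer: 0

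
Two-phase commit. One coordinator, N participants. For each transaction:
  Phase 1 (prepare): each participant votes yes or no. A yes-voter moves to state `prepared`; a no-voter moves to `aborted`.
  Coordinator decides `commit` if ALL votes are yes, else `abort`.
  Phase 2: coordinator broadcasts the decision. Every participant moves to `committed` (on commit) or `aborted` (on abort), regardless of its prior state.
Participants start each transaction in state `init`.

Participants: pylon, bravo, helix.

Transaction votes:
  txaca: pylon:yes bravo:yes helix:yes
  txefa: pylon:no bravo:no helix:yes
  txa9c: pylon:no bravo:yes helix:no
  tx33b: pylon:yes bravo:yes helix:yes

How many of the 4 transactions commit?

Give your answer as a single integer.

Answer: 2

Derivation:
txaca: all yes -> commit (commits=1)
txefa: no from pylon, bravo -> abort (commits=1)
txa9c: no from pylon, helix -> abort (commits=1)
tx33b: all yes -> commit (commits=2)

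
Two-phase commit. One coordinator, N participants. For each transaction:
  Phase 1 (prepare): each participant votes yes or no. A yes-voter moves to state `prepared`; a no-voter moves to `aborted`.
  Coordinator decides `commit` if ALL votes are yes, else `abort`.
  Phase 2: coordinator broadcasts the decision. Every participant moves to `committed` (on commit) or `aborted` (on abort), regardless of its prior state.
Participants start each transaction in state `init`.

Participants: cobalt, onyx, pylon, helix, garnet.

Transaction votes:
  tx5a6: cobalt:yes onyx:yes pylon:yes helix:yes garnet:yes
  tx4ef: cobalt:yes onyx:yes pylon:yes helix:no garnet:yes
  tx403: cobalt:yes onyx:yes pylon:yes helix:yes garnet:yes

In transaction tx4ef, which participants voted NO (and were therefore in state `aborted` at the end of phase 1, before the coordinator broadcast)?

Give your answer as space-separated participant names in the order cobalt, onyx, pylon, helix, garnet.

Answer: helix

Derivation:
Txn tx4ef phase 1: cobalt yes -> prepared; onyx yes -> prepared; pylon yes -> prepared; helix no -> aborted; garnet yes -> prepared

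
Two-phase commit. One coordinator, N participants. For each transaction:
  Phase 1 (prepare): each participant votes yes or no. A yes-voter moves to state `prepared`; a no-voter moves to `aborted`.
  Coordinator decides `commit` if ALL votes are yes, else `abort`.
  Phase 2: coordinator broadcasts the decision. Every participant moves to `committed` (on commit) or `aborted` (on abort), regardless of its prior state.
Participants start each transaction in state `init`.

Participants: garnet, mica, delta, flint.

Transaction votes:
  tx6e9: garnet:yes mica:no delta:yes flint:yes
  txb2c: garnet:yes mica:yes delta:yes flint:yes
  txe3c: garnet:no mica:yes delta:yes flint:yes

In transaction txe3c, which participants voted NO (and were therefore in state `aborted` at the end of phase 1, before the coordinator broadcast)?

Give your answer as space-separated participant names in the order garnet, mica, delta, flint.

Txn txe3c phase 1: garnet no -> aborted; mica yes -> prepared; delta yes -> prepared; flint yes -> prepared

Answer: garnet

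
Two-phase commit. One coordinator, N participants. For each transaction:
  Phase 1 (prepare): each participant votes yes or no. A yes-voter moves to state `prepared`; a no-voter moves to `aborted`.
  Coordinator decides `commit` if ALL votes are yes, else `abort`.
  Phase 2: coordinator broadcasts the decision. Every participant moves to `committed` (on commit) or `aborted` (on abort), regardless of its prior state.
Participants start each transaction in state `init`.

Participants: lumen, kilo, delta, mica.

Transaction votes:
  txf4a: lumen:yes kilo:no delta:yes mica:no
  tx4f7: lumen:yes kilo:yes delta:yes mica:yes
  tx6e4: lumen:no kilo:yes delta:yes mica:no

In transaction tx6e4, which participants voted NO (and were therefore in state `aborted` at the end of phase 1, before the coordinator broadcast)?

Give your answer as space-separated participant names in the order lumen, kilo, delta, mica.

Txn tx6e4 phase 1: lumen no -> aborted; kilo yes -> prepared; delta yes -> prepared; mica no -> aborted

Answer: lumen mica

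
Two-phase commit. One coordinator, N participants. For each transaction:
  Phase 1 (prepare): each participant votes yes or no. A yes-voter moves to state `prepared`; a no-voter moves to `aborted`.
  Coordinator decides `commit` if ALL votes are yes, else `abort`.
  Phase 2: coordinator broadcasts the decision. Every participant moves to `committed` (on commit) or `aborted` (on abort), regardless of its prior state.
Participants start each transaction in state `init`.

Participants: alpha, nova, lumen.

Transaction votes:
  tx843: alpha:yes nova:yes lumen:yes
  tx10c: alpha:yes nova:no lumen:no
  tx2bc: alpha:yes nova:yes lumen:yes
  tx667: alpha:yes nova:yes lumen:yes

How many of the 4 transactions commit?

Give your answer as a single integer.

Answer: 3

Derivation:
tx843: all yes -> commit (commits=1)
tx10c: no from nova, lumen -> abort (commits=1)
tx2bc: all yes -> commit (commits=2)
tx667: all yes -> commit (commits=3)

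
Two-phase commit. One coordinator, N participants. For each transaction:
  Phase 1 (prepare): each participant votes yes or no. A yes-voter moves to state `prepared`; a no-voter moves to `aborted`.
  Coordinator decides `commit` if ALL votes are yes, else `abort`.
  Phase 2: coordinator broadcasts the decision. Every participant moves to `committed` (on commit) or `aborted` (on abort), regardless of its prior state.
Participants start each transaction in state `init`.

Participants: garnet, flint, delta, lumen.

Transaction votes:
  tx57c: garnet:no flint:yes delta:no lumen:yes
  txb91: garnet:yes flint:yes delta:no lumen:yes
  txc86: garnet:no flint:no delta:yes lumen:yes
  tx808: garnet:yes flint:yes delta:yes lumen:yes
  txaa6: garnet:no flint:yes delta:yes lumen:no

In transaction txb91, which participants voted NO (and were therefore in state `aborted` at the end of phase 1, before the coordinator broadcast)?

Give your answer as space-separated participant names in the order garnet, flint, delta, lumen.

Answer: delta

Derivation:
Txn txb91 phase 1: garnet yes -> prepared; flint yes -> prepared; delta no -> aborted; lumen yes -> prepared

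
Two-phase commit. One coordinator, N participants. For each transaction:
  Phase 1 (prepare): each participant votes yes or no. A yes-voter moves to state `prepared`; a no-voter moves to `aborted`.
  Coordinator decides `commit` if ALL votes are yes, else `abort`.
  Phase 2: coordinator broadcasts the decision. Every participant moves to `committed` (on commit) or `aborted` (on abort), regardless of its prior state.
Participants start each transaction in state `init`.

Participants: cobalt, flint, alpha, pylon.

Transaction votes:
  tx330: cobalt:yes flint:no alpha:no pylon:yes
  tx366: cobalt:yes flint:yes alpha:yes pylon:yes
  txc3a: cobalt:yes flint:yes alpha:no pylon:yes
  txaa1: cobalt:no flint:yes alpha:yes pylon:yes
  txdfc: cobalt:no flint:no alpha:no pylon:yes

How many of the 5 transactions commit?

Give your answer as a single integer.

Answer: 1

Derivation:
tx330: no from flint, alpha -> abort (commits=0)
tx366: all yes -> commit (commits=1)
txc3a: no from alpha -> abort (commits=1)
txaa1: no from cobalt -> abort (commits=1)
txdfc: no from cobalt, flint, alpha -> abort (commits=1)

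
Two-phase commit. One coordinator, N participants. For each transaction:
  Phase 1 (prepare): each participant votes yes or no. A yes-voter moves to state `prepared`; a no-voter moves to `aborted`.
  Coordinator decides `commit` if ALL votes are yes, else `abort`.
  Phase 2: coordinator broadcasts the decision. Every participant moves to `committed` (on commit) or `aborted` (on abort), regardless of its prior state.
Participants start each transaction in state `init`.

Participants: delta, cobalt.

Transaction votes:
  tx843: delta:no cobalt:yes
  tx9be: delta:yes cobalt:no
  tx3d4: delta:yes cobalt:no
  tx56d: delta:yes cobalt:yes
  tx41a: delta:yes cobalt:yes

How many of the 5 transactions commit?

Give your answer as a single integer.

tx843: no from delta -> abort (commits=0)
tx9be: no from cobalt -> abort (commits=0)
tx3d4: no from cobalt -> abort (commits=0)
tx56d: all yes -> commit (commits=1)
tx41a: all yes -> commit (commits=2)

Answer: 2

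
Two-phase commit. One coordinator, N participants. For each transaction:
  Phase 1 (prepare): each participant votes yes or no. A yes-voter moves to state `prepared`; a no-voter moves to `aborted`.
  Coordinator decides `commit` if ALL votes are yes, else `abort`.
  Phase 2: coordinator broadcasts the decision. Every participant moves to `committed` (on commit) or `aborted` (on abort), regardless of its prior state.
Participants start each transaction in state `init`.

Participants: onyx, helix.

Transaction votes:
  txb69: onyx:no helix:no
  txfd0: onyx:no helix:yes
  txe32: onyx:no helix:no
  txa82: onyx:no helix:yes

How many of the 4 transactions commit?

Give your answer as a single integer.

txb69: no from onyx, helix -> abort (commits=0)
txfd0: no from onyx -> abort (commits=0)
txe32: no from onyx, helix -> abort (commits=0)
txa82: no from onyx -> abort (commits=0)

Answer: 0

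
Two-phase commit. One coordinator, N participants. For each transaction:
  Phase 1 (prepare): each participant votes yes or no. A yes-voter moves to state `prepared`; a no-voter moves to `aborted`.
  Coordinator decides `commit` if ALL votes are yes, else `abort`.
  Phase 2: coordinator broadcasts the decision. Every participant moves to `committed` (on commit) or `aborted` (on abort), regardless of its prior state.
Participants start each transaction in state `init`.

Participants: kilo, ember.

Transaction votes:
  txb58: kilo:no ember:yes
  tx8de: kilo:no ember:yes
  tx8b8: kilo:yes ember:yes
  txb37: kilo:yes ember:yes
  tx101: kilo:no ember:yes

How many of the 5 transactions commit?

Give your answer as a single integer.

txb58: no from kilo -> abort (commits=0)
tx8de: no from kilo -> abort (commits=0)
tx8b8: all yes -> commit (commits=1)
txb37: all yes -> commit (commits=2)
tx101: no from kilo -> abort (commits=2)

Answer: 2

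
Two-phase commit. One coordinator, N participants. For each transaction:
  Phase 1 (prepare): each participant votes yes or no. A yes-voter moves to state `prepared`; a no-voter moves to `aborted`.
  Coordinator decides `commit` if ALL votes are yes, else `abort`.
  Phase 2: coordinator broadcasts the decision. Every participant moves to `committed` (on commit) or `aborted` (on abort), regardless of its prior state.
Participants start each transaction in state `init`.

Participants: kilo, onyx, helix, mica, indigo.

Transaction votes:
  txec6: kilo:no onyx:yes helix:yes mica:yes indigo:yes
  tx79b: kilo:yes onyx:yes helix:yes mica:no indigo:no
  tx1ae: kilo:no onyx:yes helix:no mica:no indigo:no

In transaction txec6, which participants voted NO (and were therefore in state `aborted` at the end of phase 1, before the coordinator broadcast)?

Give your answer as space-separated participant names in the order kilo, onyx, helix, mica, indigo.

Answer: kilo

Derivation:
Txn txec6 phase 1: kilo no -> aborted; onyx yes -> prepared; helix yes -> prepared; mica yes -> prepared; indigo yes -> prepared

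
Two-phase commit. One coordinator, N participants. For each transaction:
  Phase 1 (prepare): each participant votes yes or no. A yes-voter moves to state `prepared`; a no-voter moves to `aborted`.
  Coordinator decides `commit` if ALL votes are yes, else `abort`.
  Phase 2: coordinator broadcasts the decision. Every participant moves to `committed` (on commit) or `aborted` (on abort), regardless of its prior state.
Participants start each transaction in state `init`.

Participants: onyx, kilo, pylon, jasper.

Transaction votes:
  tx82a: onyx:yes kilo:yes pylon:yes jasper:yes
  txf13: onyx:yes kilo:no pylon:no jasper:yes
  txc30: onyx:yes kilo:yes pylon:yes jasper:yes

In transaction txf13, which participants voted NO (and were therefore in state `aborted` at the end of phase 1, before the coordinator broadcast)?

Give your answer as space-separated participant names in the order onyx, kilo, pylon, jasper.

Txn txf13 phase 1: onyx yes -> prepared; kilo no -> aborted; pylon no -> aborted; jasper yes -> prepared

Answer: kilo pylon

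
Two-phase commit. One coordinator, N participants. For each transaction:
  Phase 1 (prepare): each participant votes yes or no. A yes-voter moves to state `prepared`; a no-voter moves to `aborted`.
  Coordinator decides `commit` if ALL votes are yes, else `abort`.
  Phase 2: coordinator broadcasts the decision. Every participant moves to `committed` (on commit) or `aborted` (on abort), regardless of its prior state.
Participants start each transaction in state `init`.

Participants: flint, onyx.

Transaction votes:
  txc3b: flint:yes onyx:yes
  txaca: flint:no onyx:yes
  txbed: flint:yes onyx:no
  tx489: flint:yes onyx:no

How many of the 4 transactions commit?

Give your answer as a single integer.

txc3b: all yes -> commit (commits=1)
txaca: no from flint -> abort (commits=1)
txbed: no from onyx -> abort (commits=1)
tx489: no from onyx -> abort (commits=1)

Answer: 1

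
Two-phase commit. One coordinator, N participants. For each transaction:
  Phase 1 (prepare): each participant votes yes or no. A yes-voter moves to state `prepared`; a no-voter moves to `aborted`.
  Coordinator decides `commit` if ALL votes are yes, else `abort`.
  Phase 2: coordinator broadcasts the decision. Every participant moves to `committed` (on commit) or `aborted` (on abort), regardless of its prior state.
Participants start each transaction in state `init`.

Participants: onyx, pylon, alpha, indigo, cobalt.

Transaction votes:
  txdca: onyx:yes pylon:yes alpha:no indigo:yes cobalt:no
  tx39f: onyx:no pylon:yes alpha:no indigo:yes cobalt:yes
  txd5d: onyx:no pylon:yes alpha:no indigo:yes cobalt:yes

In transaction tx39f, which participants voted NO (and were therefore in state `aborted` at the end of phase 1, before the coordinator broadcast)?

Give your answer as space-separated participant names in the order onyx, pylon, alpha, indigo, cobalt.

Answer: onyx alpha

Derivation:
Txn tx39f phase 1: onyx no -> aborted; pylon yes -> prepared; alpha no -> aborted; indigo yes -> prepared; cobalt yes -> prepared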